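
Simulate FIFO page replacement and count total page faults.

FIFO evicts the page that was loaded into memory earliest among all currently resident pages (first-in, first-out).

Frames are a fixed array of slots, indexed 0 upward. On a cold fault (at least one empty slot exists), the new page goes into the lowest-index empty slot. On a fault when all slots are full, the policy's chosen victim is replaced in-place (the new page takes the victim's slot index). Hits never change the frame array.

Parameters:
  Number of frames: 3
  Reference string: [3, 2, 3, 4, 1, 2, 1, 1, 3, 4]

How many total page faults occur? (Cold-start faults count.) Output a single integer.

Step 0: ref 3 → FAULT, frames=[3,-,-]
Step 1: ref 2 → FAULT, frames=[3,2,-]
Step 2: ref 3 → HIT, frames=[3,2,-]
Step 3: ref 4 → FAULT, frames=[3,2,4]
Step 4: ref 1 → FAULT (evict 3), frames=[1,2,4]
Step 5: ref 2 → HIT, frames=[1,2,4]
Step 6: ref 1 → HIT, frames=[1,2,4]
Step 7: ref 1 → HIT, frames=[1,2,4]
Step 8: ref 3 → FAULT (evict 2), frames=[1,3,4]
Step 9: ref 4 → HIT, frames=[1,3,4]
Total faults: 5

Answer: 5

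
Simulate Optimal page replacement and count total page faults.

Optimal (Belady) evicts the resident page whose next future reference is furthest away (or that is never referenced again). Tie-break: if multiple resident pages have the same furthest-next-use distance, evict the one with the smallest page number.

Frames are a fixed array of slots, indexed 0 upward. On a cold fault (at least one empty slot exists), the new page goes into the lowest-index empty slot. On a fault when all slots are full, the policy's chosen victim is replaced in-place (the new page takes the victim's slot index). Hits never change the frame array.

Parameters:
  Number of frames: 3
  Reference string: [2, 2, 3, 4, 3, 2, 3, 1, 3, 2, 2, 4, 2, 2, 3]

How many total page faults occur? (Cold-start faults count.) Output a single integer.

Step 0: ref 2 → FAULT, frames=[2,-,-]
Step 1: ref 2 → HIT, frames=[2,-,-]
Step 2: ref 3 → FAULT, frames=[2,3,-]
Step 3: ref 4 → FAULT, frames=[2,3,4]
Step 4: ref 3 → HIT, frames=[2,3,4]
Step 5: ref 2 → HIT, frames=[2,3,4]
Step 6: ref 3 → HIT, frames=[2,3,4]
Step 7: ref 1 → FAULT (evict 4), frames=[2,3,1]
Step 8: ref 3 → HIT, frames=[2,3,1]
Step 9: ref 2 → HIT, frames=[2,3,1]
Step 10: ref 2 → HIT, frames=[2,3,1]
Step 11: ref 4 → FAULT (evict 1), frames=[2,3,4]
Step 12: ref 2 → HIT, frames=[2,3,4]
Step 13: ref 2 → HIT, frames=[2,3,4]
Step 14: ref 3 → HIT, frames=[2,3,4]
Total faults: 5

Answer: 5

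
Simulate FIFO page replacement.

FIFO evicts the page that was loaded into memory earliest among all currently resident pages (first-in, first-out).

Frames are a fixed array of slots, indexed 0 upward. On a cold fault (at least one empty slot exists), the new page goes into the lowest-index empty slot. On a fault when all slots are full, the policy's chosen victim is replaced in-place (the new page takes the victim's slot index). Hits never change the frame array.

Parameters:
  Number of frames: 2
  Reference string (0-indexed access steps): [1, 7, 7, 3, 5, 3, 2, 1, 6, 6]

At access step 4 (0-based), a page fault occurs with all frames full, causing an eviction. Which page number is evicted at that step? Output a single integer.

Step 0: ref 1 -> FAULT, frames=[1,-]
Step 1: ref 7 -> FAULT, frames=[1,7]
Step 2: ref 7 -> HIT, frames=[1,7]
Step 3: ref 3 -> FAULT, evict 1, frames=[3,7]
Step 4: ref 5 -> FAULT, evict 7, frames=[3,5]
At step 4: evicted page 7

Answer: 7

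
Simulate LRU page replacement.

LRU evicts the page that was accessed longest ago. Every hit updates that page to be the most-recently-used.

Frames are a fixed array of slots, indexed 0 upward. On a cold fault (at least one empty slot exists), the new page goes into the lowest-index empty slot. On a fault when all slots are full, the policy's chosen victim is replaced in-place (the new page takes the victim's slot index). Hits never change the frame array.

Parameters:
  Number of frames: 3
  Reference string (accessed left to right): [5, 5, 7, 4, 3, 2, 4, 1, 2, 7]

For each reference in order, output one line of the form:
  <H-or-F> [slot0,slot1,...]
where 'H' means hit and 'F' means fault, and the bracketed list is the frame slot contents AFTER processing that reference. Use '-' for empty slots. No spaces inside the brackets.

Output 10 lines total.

F [5,-,-]
H [5,-,-]
F [5,7,-]
F [5,7,4]
F [3,7,4]
F [3,2,4]
H [3,2,4]
F [1,2,4]
H [1,2,4]
F [1,2,7]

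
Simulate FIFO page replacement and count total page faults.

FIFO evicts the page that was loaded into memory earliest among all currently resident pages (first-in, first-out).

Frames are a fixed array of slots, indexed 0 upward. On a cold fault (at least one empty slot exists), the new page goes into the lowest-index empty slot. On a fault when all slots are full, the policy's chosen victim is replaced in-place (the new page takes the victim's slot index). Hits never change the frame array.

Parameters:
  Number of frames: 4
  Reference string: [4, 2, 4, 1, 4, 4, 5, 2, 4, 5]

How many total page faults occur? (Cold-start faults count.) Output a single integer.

Step 0: ref 4 → FAULT, frames=[4,-,-,-]
Step 1: ref 2 → FAULT, frames=[4,2,-,-]
Step 2: ref 4 → HIT, frames=[4,2,-,-]
Step 3: ref 1 → FAULT, frames=[4,2,1,-]
Step 4: ref 4 → HIT, frames=[4,2,1,-]
Step 5: ref 4 → HIT, frames=[4,2,1,-]
Step 6: ref 5 → FAULT, frames=[4,2,1,5]
Step 7: ref 2 → HIT, frames=[4,2,1,5]
Step 8: ref 4 → HIT, frames=[4,2,1,5]
Step 9: ref 5 → HIT, frames=[4,2,1,5]
Total faults: 4

Answer: 4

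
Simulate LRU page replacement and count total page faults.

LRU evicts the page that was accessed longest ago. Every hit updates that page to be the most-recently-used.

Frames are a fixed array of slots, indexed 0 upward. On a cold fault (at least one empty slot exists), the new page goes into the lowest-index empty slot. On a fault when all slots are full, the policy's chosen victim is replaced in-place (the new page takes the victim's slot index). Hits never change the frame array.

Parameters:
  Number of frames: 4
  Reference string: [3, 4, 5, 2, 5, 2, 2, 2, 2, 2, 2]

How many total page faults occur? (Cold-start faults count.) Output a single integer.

Answer: 4

Derivation:
Step 0: ref 3 → FAULT, frames=[3,-,-,-]
Step 1: ref 4 → FAULT, frames=[3,4,-,-]
Step 2: ref 5 → FAULT, frames=[3,4,5,-]
Step 3: ref 2 → FAULT, frames=[3,4,5,2]
Step 4: ref 5 → HIT, frames=[3,4,5,2]
Step 5: ref 2 → HIT, frames=[3,4,5,2]
Step 6: ref 2 → HIT, frames=[3,4,5,2]
Step 7: ref 2 → HIT, frames=[3,4,5,2]
Step 8: ref 2 → HIT, frames=[3,4,5,2]
Step 9: ref 2 → HIT, frames=[3,4,5,2]
Step 10: ref 2 → HIT, frames=[3,4,5,2]
Total faults: 4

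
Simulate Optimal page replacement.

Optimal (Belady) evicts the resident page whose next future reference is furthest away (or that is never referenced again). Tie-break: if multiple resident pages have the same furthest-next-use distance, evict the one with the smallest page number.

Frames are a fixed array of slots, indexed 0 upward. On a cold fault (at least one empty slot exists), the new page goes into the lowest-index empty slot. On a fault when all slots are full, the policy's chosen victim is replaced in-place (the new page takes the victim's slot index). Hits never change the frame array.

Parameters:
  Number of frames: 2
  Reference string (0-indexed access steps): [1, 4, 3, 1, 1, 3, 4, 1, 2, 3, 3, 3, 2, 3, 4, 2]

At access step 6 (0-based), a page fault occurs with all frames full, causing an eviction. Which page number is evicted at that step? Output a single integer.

Answer: 3

Derivation:
Step 0: ref 1 -> FAULT, frames=[1,-]
Step 1: ref 4 -> FAULT, frames=[1,4]
Step 2: ref 3 -> FAULT, evict 4, frames=[1,3]
Step 3: ref 1 -> HIT, frames=[1,3]
Step 4: ref 1 -> HIT, frames=[1,3]
Step 5: ref 3 -> HIT, frames=[1,3]
Step 6: ref 4 -> FAULT, evict 3, frames=[1,4]
At step 6: evicted page 3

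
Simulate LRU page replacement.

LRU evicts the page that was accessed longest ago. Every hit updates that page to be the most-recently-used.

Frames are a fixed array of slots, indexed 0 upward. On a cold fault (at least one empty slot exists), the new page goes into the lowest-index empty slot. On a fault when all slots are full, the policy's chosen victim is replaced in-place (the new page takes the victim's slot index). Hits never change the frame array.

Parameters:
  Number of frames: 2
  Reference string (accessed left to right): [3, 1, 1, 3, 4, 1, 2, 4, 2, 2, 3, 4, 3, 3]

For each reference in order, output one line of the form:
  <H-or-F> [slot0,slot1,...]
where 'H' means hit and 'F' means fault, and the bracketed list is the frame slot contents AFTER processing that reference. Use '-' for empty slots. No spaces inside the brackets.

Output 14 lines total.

F [3,-]
F [3,1]
H [3,1]
H [3,1]
F [3,4]
F [1,4]
F [1,2]
F [4,2]
H [4,2]
H [4,2]
F [3,2]
F [3,4]
H [3,4]
H [3,4]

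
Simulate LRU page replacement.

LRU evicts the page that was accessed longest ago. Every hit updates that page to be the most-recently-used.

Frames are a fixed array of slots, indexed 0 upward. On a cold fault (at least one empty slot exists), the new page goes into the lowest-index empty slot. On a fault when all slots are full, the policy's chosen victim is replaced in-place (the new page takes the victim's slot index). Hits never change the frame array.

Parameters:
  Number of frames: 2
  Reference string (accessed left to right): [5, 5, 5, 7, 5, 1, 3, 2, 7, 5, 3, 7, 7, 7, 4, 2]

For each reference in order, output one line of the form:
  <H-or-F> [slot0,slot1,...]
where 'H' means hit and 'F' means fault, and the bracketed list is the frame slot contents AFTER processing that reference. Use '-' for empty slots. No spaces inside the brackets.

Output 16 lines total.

F [5,-]
H [5,-]
H [5,-]
F [5,7]
H [5,7]
F [5,1]
F [3,1]
F [3,2]
F [7,2]
F [7,5]
F [3,5]
F [3,7]
H [3,7]
H [3,7]
F [4,7]
F [4,2]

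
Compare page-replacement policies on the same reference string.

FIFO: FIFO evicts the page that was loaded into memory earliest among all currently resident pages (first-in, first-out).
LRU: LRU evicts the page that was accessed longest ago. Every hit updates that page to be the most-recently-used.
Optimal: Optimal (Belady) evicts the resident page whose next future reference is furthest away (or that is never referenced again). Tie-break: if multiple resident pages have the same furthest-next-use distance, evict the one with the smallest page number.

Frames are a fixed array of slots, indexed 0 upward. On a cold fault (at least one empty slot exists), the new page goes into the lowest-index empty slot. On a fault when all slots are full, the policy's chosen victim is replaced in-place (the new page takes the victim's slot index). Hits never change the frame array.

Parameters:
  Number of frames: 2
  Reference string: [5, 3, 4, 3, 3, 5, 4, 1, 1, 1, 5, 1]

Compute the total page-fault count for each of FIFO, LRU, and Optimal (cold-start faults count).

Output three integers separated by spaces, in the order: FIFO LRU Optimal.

--- FIFO ---
  step 0: ref 5 -> FAULT, frames=[5,-] (faults so far: 1)
  step 1: ref 3 -> FAULT, frames=[5,3] (faults so far: 2)
  step 2: ref 4 -> FAULT, evict 5, frames=[4,3] (faults so far: 3)
  step 3: ref 3 -> HIT, frames=[4,3] (faults so far: 3)
  step 4: ref 3 -> HIT, frames=[4,3] (faults so far: 3)
  step 5: ref 5 -> FAULT, evict 3, frames=[4,5] (faults so far: 4)
  step 6: ref 4 -> HIT, frames=[4,5] (faults so far: 4)
  step 7: ref 1 -> FAULT, evict 4, frames=[1,5] (faults so far: 5)
  step 8: ref 1 -> HIT, frames=[1,5] (faults so far: 5)
  step 9: ref 1 -> HIT, frames=[1,5] (faults so far: 5)
  step 10: ref 5 -> HIT, frames=[1,5] (faults so far: 5)
  step 11: ref 1 -> HIT, frames=[1,5] (faults so far: 5)
  FIFO total faults: 5
--- LRU ---
  step 0: ref 5 -> FAULT, frames=[5,-] (faults so far: 1)
  step 1: ref 3 -> FAULT, frames=[5,3] (faults so far: 2)
  step 2: ref 4 -> FAULT, evict 5, frames=[4,3] (faults so far: 3)
  step 3: ref 3 -> HIT, frames=[4,3] (faults so far: 3)
  step 4: ref 3 -> HIT, frames=[4,3] (faults so far: 3)
  step 5: ref 5 -> FAULT, evict 4, frames=[5,3] (faults so far: 4)
  step 6: ref 4 -> FAULT, evict 3, frames=[5,4] (faults so far: 5)
  step 7: ref 1 -> FAULT, evict 5, frames=[1,4] (faults so far: 6)
  step 8: ref 1 -> HIT, frames=[1,4] (faults so far: 6)
  step 9: ref 1 -> HIT, frames=[1,4] (faults so far: 6)
  step 10: ref 5 -> FAULT, evict 4, frames=[1,5] (faults so far: 7)
  step 11: ref 1 -> HIT, frames=[1,5] (faults so far: 7)
  LRU total faults: 7
--- Optimal ---
  step 0: ref 5 -> FAULT, frames=[5,-] (faults so far: 1)
  step 1: ref 3 -> FAULT, frames=[5,3] (faults so far: 2)
  step 2: ref 4 -> FAULT, evict 5, frames=[4,3] (faults so far: 3)
  step 3: ref 3 -> HIT, frames=[4,3] (faults so far: 3)
  step 4: ref 3 -> HIT, frames=[4,3] (faults so far: 3)
  step 5: ref 5 -> FAULT, evict 3, frames=[4,5] (faults so far: 4)
  step 6: ref 4 -> HIT, frames=[4,5] (faults so far: 4)
  step 7: ref 1 -> FAULT, evict 4, frames=[1,5] (faults so far: 5)
  step 8: ref 1 -> HIT, frames=[1,5] (faults so far: 5)
  step 9: ref 1 -> HIT, frames=[1,5] (faults so far: 5)
  step 10: ref 5 -> HIT, frames=[1,5] (faults so far: 5)
  step 11: ref 1 -> HIT, frames=[1,5] (faults so far: 5)
  Optimal total faults: 5

Answer: 5 7 5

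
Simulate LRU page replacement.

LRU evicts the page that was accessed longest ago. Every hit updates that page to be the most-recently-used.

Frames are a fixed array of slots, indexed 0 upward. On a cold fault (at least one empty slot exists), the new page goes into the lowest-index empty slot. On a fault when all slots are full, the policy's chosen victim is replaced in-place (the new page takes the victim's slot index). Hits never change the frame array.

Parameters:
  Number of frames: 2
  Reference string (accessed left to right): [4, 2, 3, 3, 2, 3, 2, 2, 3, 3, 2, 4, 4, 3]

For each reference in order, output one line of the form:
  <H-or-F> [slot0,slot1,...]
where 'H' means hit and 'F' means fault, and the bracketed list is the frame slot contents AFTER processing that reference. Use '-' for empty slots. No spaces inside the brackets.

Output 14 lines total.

F [4,-]
F [4,2]
F [3,2]
H [3,2]
H [3,2]
H [3,2]
H [3,2]
H [3,2]
H [3,2]
H [3,2]
H [3,2]
F [4,2]
H [4,2]
F [4,3]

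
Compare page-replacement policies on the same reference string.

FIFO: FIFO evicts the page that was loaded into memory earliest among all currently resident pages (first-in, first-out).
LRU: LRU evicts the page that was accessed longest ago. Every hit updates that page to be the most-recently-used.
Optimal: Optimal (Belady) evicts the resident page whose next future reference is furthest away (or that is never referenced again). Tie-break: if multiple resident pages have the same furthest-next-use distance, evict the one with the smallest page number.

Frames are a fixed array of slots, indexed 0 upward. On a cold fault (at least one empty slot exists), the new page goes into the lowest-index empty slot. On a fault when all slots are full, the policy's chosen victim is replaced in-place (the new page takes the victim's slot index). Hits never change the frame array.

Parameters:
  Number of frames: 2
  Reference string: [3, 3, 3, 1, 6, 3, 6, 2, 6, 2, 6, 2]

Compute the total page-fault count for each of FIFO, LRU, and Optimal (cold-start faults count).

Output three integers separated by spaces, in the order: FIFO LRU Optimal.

--- FIFO ---
  step 0: ref 3 -> FAULT, frames=[3,-] (faults so far: 1)
  step 1: ref 3 -> HIT, frames=[3,-] (faults so far: 1)
  step 2: ref 3 -> HIT, frames=[3,-] (faults so far: 1)
  step 3: ref 1 -> FAULT, frames=[3,1] (faults so far: 2)
  step 4: ref 6 -> FAULT, evict 3, frames=[6,1] (faults so far: 3)
  step 5: ref 3 -> FAULT, evict 1, frames=[6,3] (faults so far: 4)
  step 6: ref 6 -> HIT, frames=[6,3] (faults so far: 4)
  step 7: ref 2 -> FAULT, evict 6, frames=[2,3] (faults so far: 5)
  step 8: ref 6 -> FAULT, evict 3, frames=[2,6] (faults so far: 6)
  step 9: ref 2 -> HIT, frames=[2,6] (faults so far: 6)
  step 10: ref 6 -> HIT, frames=[2,6] (faults so far: 6)
  step 11: ref 2 -> HIT, frames=[2,6] (faults so far: 6)
  FIFO total faults: 6
--- LRU ---
  step 0: ref 3 -> FAULT, frames=[3,-] (faults so far: 1)
  step 1: ref 3 -> HIT, frames=[3,-] (faults so far: 1)
  step 2: ref 3 -> HIT, frames=[3,-] (faults so far: 1)
  step 3: ref 1 -> FAULT, frames=[3,1] (faults so far: 2)
  step 4: ref 6 -> FAULT, evict 3, frames=[6,1] (faults so far: 3)
  step 5: ref 3 -> FAULT, evict 1, frames=[6,3] (faults so far: 4)
  step 6: ref 6 -> HIT, frames=[6,3] (faults so far: 4)
  step 7: ref 2 -> FAULT, evict 3, frames=[6,2] (faults so far: 5)
  step 8: ref 6 -> HIT, frames=[6,2] (faults so far: 5)
  step 9: ref 2 -> HIT, frames=[6,2] (faults so far: 5)
  step 10: ref 6 -> HIT, frames=[6,2] (faults so far: 5)
  step 11: ref 2 -> HIT, frames=[6,2] (faults so far: 5)
  LRU total faults: 5
--- Optimal ---
  step 0: ref 3 -> FAULT, frames=[3,-] (faults so far: 1)
  step 1: ref 3 -> HIT, frames=[3,-] (faults so far: 1)
  step 2: ref 3 -> HIT, frames=[3,-] (faults so far: 1)
  step 3: ref 1 -> FAULT, frames=[3,1] (faults so far: 2)
  step 4: ref 6 -> FAULT, evict 1, frames=[3,6] (faults so far: 3)
  step 5: ref 3 -> HIT, frames=[3,6] (faults so far: 3)
  step 6: ref 6 -> HIT, frames=[3,6] (faults so far: 3)
  step 7: ref 2 -> FAULT, evict 3, frames=[2,6] (faults so far: 4)
  step 8: ref 6 -> HIT, frames=[2,6] (faults so far: 4)
  step 9: ref 2 -> HIT, frames=[2,6] (faults so far: 4)
  step 10: ref 6 -> HIT, frames=[2,6] (faults so far: 4)
  step 11: ref 2 -> HIT, frames=[2,6] (faults so far: 4)
  Optimal total faults: 4

Answer: 6 5 4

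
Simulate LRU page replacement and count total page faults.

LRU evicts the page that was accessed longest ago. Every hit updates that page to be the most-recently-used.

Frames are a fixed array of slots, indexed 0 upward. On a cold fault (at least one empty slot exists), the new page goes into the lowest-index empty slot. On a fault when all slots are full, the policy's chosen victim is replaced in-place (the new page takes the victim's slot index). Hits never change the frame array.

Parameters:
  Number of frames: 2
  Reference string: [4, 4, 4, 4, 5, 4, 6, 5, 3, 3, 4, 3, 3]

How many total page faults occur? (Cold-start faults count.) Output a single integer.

Answer: 6

Derivation:
Step 0: ref 4 → FAULT, frames=[4,-]
Step 1: ref 4 → HIT, frames=[4,-]
Step 2: ref 4 → HIT, frames=[4,-]
Step 3: ref 4 → HIT, frames=[4,-]
Step 4: ref 5 → FAULT, frames=[4,5]
Step 5: ref 4 → HIT, frames=[4,5]
Step 6: ref 6 → FAULT (evict 5), frames=[4,6]
Step 7: ref 5 → FAULT (evict 4), frames=[5,6]
Step 8: ref 3 → FAULT (evict 6), frames=[5,3]
Step 9: ref 3 → HIT, frames=[5,3]
Step 10: ref 4 → FAULT (evict 5), frames=[4,3]
Step 11: ref 3 → HIT, frames=[4,3]
Step 12: ref 3 → HIT, frames=[4,3]
Total faults: 6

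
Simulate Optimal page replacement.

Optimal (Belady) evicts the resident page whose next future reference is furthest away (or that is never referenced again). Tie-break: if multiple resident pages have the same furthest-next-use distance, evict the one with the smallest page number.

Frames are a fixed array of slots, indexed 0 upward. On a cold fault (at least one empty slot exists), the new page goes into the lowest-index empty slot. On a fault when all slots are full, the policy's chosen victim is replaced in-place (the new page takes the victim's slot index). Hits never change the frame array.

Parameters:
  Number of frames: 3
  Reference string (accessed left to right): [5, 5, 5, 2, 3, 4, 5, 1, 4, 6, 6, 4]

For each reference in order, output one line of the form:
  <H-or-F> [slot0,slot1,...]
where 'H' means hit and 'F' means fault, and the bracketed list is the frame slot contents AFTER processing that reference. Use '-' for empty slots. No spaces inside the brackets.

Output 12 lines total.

F [5,-,-]
H [5,-,-]
H [5,-,-]
F [5,2,-]
F [5,2,3]
F [5,4,3]
H [5,4,3]
F [5,4,1]
H [5,4,1]
F [5,4,6]
H [5,4,6]
H [5,4,6]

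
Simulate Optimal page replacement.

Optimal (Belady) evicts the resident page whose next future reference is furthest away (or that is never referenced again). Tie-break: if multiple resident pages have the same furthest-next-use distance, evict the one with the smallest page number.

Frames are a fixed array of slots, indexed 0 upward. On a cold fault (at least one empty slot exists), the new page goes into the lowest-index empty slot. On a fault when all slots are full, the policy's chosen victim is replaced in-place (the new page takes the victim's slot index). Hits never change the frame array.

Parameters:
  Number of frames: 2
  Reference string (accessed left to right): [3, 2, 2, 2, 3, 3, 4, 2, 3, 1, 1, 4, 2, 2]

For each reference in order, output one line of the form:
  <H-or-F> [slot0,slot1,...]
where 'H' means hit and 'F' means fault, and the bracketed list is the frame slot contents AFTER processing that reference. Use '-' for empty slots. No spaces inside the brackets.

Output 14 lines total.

F [3,-]
F [3,2]
H [3,2]
H [3,2]
H [3,2]
H [3,2]
F [4,2]
H [4,2]
F [4,3]
F [4,1]
H [4,1]
H [4,1]
F [4,2]
H [4,2]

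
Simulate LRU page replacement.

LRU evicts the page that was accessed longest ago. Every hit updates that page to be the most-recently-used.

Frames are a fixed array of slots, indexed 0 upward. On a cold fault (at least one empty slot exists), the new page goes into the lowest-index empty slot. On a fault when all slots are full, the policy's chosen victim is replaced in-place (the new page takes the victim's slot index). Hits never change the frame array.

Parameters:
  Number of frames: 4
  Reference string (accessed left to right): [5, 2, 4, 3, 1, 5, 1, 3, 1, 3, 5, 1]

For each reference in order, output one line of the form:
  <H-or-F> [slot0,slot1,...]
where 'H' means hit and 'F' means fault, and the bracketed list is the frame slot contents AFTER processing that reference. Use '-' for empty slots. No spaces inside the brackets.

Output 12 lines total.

F [5,-,-,-]
F [5,2,-,-]
F [5,2,4,-]
F [5,2,4,3]
F [1,2,4,3]
F [1,5,4,3]
H [1,5,4,3]
H [1,5,4,3]
H [1,5,4,3]
H [1,5,4,3]
H [1,5,4,3]
H [1,5,4,3]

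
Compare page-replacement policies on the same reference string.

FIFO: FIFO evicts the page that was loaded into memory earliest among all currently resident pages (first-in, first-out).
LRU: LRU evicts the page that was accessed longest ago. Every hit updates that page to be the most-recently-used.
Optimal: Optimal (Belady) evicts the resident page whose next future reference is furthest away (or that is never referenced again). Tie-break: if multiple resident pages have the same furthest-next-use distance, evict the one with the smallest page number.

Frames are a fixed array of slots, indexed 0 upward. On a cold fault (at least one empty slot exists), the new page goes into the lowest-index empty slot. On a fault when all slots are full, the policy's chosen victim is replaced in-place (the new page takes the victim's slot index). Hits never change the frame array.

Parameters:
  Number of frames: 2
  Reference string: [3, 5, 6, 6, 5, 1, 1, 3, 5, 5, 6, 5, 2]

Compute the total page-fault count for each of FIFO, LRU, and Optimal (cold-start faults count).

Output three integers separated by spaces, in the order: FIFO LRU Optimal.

--- FIFO ---
  step 0: ref 3 -> FAULT, frames=[3,-] (faults so far: 1)
  step 1: ref 5 -> FAULT, frames=[3,5] (faults so far: 2)
  step 2: ref 6 -> FAULT, evict 3, frames=[6,5] (faults so far: 3)
  step 3: ref 6 -> HIT, frames=[6,5] (faults so far: 3)
  step 4: ref 5 -> HIT, frames=[6,5] (faults so far: 3)
  step 5: ref 1 -> FAULT, evict 5, frames=[6,1] (faults so far: 4)
  step 6: ref 1 -> HIT, frames=[6,1] (faults so far: 4)
  step 7: ref 3 -> FAULT, evict 6, frames=[3,1] (faults so far: 5)
  step 8: ref 5 -> FAULT, evict 1, frames=[3,5] (faults so far: 6)
  step 9: ref 5 -> HIT, frames=[3,5] (faults so far: 6)
  step 10: ref 6 -> FAULT, evict 3, frames=[6,5] (faults so far: 7)
  step 11: ref 5 -> HIT, frames=[6,5] (faults so far: 7)
  step 12: ref 2 -> FAULT, evict 5, frames=[6,2] (faults so far: 8)
  FIFO total faults: 8
--- LRU ---
  step 0: ref 3 -> FAULT, frames=[3,-] (faults so far: 1)
  step 1: ref 5 -> FAULT, frames=[3,5] (faults so far: 2)
  step 2: ref 6 -> FAULT, evict 3, frames=[6,5] (faults so far: 3)
  step 3: ref 6 -> HIT, frames=[6,5] (faults so far: 3)
  step 4: ref 5 -> HIT, frames=[6,5] (faults so far: 3)
  step 5: ref 1 -> FAULT, evict 6, frames=[1,5] (faults so far: 4)
  step 6: ref 1 -> HIT, frames=[1,5] (faults so far: 4)
  step 7: ref 3 -> FAULT, evict 5, frames=[1,3] (faults so far: 5)
  step 8: ref 5 -> FAULT, evict 1, frames=[5,3] (faults so far: 6)
  step 9: ref 5 -> HIT, frames=[5,3] (faults so far: 6)
  step 10: ref 6 -> FAULT, evict 3, frames=[5,6] (faults so far: 7)
  step 11: ref 5 -> HIT, frames=[5,6] (faults so far: 7)
  step 12: ref 2 -> FAULT, evict 6, frames=[5,2] (faults so far: 8)
  LRU total faults: 8
--- Optimal ---
  step 0: ref 3 -> FAULT, frames=[3,-] (faults so far: 1)
  step 1: ref 5 -> FAULT, frames=[3,5] (faults so far: 2)
  step 2: ref 6 -> FAULT, evict 3, frames=[6,5] (faults so far: 3)
  step 3: ref 6 -> HIT, frames=[6,5] (faults so far: 3)
  step 4: ref 5 -> HIT, frames=[6,5] (faults so far: 3)
  step 5: ref 1 -> FAULT, evict 6, frames=[1,5] (faults so far: 4)
  step 6: ref 1 -> HIT, frames=[1,5] (faults so far: 4)
  step 7: ref 3 -> FAULT, evict 1, frames=[3,5] (faults so far: 5)
  step 8: ref 5 -> HIT, frames=[3,5] (faults so far: 5)
  step 9: ref 5 -> HIT, frames=[3,5] (faults so far: 5)
  step 10: ref 6 -> FAULT, evict 3, frames=[6,5] (faults so far: 6)
  step 11: ref 5 -> HIT, frames=[6,5] (faults so far: 6)
  step 12: ref 2 -> FAULT, evict 5, frames=[6,2] (faults so far: 7)
  Optimal total faults: 7

Answer: 8 8 7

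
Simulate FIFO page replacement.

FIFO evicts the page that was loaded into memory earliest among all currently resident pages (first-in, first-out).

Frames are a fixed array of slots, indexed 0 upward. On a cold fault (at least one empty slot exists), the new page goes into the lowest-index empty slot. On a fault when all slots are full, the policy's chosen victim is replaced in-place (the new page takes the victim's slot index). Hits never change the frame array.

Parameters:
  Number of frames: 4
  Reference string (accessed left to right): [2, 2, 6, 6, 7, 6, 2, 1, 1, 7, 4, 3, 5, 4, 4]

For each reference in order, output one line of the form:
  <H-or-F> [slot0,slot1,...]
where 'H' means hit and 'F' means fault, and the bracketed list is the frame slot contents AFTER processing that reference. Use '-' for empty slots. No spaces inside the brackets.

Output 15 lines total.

F [2,-,-,-]
H [2,-,-,-]
F [2,6,-,-]
H [2,6,-,-]
F [2,6,7,-]
H [2,6,7,-]
H [2,6,7,-]
F [2,6,7,1]
H [2,6,7,1]
H [2,6,7,1]
F [4,6,7,1]
F [4,3,7,1]
F [4,3,5,1]
H [4,3,5,1]
H [4,3,5,1]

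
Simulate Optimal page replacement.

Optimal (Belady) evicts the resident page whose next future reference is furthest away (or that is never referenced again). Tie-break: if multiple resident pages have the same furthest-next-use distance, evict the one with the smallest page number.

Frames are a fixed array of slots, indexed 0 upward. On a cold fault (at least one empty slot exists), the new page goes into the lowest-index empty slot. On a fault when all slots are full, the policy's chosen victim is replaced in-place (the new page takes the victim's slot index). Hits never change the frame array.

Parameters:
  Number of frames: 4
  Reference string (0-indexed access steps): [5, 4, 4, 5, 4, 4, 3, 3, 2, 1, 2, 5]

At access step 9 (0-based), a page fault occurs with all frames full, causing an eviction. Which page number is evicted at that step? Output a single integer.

Answer: 3

Derivation:
Step 0: ref 5 -> FAULT, frames=[5,-,-,-]
Step 1: ref 4 -> FAULT, frames=[5,4,-,-]
Step 2: ref 4 -> HIT, frames=[5,4,-,-]
Step 3: ref 5 -> HIT, frames=[5,4,-,-]
Step 4: ref 4 -> HIT, frames=[5,4,-,-]
Step 5: ref 4 -> HIT, frames=[5,4,-,-]
Step 6: ref 3 -> FAULT, frames=[5,4,3,-]
Step 7: ref 3 -> HIT, frames=[5,4,3,-]
Step 8: ref 2 -> FAULT, frames=[5,4,3,2]
Step 9: ref 1 -> FAULT, evict 3, frames=[5,4,1,2]
At step 9: evicted page 3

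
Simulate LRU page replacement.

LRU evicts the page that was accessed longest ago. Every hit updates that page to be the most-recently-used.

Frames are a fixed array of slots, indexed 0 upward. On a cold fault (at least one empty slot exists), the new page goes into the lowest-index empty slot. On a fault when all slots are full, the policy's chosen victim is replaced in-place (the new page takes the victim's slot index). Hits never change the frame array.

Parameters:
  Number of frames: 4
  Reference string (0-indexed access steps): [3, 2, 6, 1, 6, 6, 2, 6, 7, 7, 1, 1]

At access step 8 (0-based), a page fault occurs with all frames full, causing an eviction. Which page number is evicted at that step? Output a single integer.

Answer: 3

Derivation:
Step 0: ref 3 -> FAULT, frames=[3,-,-,-]
Step 1: ref 2 -> FAULT, frames=[3,2,-,-]
Step 2: ref 6 -> FAULT, frames=[3,2,6,-]
Step 3: ref 1 -> FAULT, frames=[3,2,6,1]
Step 4: ref 6 -> HIT, frames=[3,2,6,1]
Step 5: ref 6 -> HIT, frames=[3,2,6,1]
Step 6: ref 2 -> HIT, frames=[3,2,6,1]
Step 7: ref 6 -> HIT, frames=[3,2,6,1]
Step 8: ref 7 -> FAULT, evict 3, frames=[7,2,6,1]
At step 8: evicted page 3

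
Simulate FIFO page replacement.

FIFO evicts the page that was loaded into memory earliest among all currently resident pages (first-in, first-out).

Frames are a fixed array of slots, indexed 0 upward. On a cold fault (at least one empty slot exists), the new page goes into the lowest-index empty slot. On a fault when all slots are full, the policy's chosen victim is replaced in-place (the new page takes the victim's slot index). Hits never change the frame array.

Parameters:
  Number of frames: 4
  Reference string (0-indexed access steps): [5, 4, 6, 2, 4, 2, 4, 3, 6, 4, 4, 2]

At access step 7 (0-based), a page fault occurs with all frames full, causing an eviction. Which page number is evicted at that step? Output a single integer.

Answer: 5

Derivation:
Step 0: ref 5 -> FAULT, frames=[5,-,-,-]
Step 1: ref 4 -> FAULT, frames=[5,4,-,-]
Step 2: ref 6 -> FAULT, frames=[5,4,6,-]
Step 3: ref 2 -> FAULT, frames=[5,4,6,2]
Step 4: ref 4 -> HIT, frames=[5,4,6,2]
Step 5: ref 2 -> HIT, frames=[5,4,6,2]
Step 6: ref 4 -> HIT, frames=[5,4,6,2]
Step 7: ref 3 -> FAULT, evict 5, frames=[3,4,6,2]
At step 7: evicted page 5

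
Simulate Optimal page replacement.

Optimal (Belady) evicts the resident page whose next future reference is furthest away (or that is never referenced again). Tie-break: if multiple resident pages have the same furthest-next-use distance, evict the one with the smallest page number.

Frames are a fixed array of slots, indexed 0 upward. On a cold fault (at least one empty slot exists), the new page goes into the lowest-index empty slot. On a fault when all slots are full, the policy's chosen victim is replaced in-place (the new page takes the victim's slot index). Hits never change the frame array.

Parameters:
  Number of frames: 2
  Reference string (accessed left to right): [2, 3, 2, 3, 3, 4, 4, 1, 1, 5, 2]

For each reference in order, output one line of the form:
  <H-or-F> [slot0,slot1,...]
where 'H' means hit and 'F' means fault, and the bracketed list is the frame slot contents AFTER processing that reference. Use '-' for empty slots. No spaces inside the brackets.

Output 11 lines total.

F [2,-]
F [2,3]
H [2,3]
H [2,3]
H [2,3]
F [2,4]
H [2,4]
F [2,1]
H [2,1]
F [2,5]
H [2,5]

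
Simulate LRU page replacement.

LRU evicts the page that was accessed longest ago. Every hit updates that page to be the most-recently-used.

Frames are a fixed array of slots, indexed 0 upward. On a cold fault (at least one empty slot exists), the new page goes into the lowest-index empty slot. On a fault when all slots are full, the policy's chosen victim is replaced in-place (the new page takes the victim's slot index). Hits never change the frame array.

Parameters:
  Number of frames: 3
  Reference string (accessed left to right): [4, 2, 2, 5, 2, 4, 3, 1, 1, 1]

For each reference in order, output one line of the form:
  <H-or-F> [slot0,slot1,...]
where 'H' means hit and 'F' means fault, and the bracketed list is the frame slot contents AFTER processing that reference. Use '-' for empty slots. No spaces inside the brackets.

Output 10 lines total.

F [4,-,-]
F [4,2,-]
H [4,2,-]
F [4,2,5]
H [4,2,5]
H [4,2,5]
F [4,2,3]
F [4,1,3]
H [4,1,3]
H [4,1,3]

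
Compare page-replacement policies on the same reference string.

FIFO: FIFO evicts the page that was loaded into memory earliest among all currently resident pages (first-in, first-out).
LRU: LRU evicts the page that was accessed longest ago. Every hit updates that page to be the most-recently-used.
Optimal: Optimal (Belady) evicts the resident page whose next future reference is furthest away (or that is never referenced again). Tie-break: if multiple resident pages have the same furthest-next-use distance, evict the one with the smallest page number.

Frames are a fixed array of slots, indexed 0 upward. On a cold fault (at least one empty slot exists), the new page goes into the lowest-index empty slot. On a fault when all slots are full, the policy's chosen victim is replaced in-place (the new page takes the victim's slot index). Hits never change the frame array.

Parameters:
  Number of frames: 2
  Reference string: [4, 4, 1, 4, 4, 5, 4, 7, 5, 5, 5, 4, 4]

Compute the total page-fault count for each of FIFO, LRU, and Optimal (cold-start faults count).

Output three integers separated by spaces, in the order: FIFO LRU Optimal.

Answer: 7 6 5

Derivation:
--- FIFO ---
  step 0: ref 4 -> FAULT, frames=[4,-] (faults so far: 1)
  step 1: ref 4 -> HIT, frames=[4,-] (faults so far: 1)
  step 2: ref 1 -> FAULT, frames=[4,1] (faults so far: 2)
  step 3: ref 4 -> HIT, frames=[4,1] (faults so far: 2)
  step 4: ref 4 -> HIT, frames=[4,1] (faults so far: 2)
  step 5: ref 5 -> FAULT, evict 4, frames=[5,1] (faults so far: 3)
  step 6: ref 4 -> FAULT, evict 1, frames=[5,4] (faults so far: 4)
  step 7: ref 7 -> FAULT, evict 5, frames=[7,4] (faults so far: 5)
  step 8: ref 5 -> FAULT, evict 4, frames=[7,5] (faults so far: 6)
  step 9: ref 5 -> HIT, frames=[7,5] (faults so far: 6)
  step 10: ref 5 -> HIT, frames=[7,5] (faults so far: 6)
  step 11: ref 4 -> FAULT, evict 7, frames=[4,5] (faults so far: 7)
  step 12: ref 4 -> HIT, frames=[4,5] (faults so far: 7)
  FIFO total faults: 7
--- LRU ---
  step 0: ref 4 -> FAULT, frames=[4,-] (faults so far: 1)
  step 1: ref 4 -> HIT, frames=[4,-] (faults so far: 1)
  step 2: ref 1 -> FAULT, frames=[4,1] (faults so far: 2)
  step 3: ref 4 -> HIT, frames=[4,1] (faults so far: 2)
  step 4: ref 4 -> HIT, frames=[4,1] (faults so far: 2)
  step 5: ref 5 -> FAULT, evict 1, frames=[4,5] (faults so far: 3)
  step 6: ref 4 -> HIT, frames=[4,5] (faults so far: 3)
  step 7: ref 7 -> FAULT, evict 5, frames=[4,7] (faults so far: 4)
  step 8: ref 5 -> FAULT, evict 4, frames=[5,7] (faults so far: 5)
  step 9: ref 5 -> HIT, frames=[5,7] (faults so far: 5)
  step 10: ref 5 -> HIT, frames=[5,7] (faults so far: 5)
  step 11: ref 4 -> FAULT, evict 7, frames=[5,4] (faults so far: 6)
  step 12: ref 4 -> HIT, frames=[5,4] (faults so far: 6)
  LRU total faults: 6
--- Optimal ---
  step 0: ref 4 -> FAULT, frames=[4,-] (faults so far: 1)
  step 1: ref 4 -> HIT, frames=[4,-] (faults so far: 1)
  step 2: ref 1 -> FAULT, frames=[4,1] (faults so far: 2)
  step 3: ref 4 -> HIT, frames=[4,1] (faults so far: 2)
  step 4: ref 4 -> HIT, frames=[4,1] (faults so far: 2)
  step 5: ref 5 -> FAULT, evict 1, frames=[4,5] (faults so far: 3)
  step 6: ref 4 -> HIT, frames=[4,5] (faults so far: 3)
  step 7: ref 7 -> FAULT, evict 4, frames=[7,5] (faults so far: 4)
  step 8: ref 5 -> HIT, frames=[7,5] (faults so far: 4)
  step 9: ref 5 -> HIT, frames=[7,5] (faults so far: 4)
  step 10: ref 5 -> HIT, frames=[7,5] (faults so far: 4)
  step 11: ref 4 -> FAULT, evict 5, frames=[7,4] (faults so far: 5)
  step 12: ref 4 -> HIT, frames=[7,4] (faults so far: 5)
  Optimal total faults: 5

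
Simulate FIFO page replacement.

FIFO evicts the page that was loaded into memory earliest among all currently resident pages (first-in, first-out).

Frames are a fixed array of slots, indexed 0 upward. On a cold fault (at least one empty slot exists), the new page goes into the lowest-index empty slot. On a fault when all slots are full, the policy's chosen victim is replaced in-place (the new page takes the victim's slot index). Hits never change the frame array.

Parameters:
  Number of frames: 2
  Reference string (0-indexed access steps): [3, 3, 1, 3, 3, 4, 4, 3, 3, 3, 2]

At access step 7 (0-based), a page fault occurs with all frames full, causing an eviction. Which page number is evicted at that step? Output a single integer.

Answer: 1

Derivation:
Step 0: ref 3 -> FAULT, frames=[3,-]
Step 1: ref 3 -> HIT, frames=[3,-]
Step 2: ref 1 -> FAULT, frames=[3,1]
Step 3: ref 3 -> HIT, frames=[3,1]
Step 4: ref 3 -> HIT, frames=[3,1]
Step 5: ref 4 -> FAULT, evict 3, frames=[4,1]
Step 6: ref 4 -> HIT, frames=[4,1]
Step 7: ref 3 -> FAULT, evict 1, frames=[4,3]
At step 7: evicted page 1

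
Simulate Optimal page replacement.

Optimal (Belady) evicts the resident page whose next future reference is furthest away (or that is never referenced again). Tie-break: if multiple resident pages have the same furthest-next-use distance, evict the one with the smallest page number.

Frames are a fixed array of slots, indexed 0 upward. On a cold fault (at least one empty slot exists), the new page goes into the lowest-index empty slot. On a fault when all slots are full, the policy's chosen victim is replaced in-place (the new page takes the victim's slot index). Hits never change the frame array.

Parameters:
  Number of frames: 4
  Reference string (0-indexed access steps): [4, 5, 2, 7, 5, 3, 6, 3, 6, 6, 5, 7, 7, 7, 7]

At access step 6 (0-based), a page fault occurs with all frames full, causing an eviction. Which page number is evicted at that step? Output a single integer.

Answer: 4

Derivation:
Step 0: ref 4 -> FAULT, frames=[4,-,-,-]
Step 1: ref 5 -> FAULT, frames=[4,5,-,-]
Step 2: ref 2 -> FAULT, frames=[4,5,2,-]
Step 3: ref 7 -> FAULT, frames=[4,5,2,7]
Step 4: ref 5 -> HIT, frames=[4,5,2,7]
Step 5: ref 3 -> FAULT, evict 2, frames=[4,5,3,7]
Step 6: ref 6 -> FAULT, evict 4, frames=[6,5,3,7]
At step 6: evicted page 4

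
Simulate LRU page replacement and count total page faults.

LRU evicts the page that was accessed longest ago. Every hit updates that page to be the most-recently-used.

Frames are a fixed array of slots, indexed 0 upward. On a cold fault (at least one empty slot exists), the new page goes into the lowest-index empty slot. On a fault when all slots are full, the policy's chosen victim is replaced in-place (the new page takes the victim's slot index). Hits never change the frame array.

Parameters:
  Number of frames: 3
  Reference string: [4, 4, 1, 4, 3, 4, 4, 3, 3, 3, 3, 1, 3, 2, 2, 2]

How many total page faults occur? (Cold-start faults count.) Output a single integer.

Step 0: ref 4 → FAULT, frames=[4,-,-]
Step 1: ref 4 → HIT, frames=[4,-,-]
Step 2: ref 1 → FAULT, frames=[4,1,-]
Step 3: ref 4 → HIT, frames=[4,1,-]
Step 4: ref 3 → FAULT, frames=[4,1,3]
Step 5: ref 4 → HIT, frames=[4,1,3]
Step 6: ref 4 → HIT, frames=[4,1,3]
Step 7: ref 3 → HIT, frames=[4,1,3]
Step 8: ref 3 → HIT, frames=[4,1,3]
Step 9: ref 3 → HIT, frames=[4,1,3]
Step 10: ref 3 → HIT, frames=[4,1,3]
Step 11: ref 1 → HIT, frames=[4,1,3]
Step 12: ref 3 → HIT, frames=[4,1,3]
Step 13: ref 2 → FAULT (evict 4), frames=[2,1,3]
Step 14: ref 2 → HIT, frames=[2,1,3]
Step 15: ref 2 → HIT, frames=[2,1,3]
Total faults: 4

Answer: 4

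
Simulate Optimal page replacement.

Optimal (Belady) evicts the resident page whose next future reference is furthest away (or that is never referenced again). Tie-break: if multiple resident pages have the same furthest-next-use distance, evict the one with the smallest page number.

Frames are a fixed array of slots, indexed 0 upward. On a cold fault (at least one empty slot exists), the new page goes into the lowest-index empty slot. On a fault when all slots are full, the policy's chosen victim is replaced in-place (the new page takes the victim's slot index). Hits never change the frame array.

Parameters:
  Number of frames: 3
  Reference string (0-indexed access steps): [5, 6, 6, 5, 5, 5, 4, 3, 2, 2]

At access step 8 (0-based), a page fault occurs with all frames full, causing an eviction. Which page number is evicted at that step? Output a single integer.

Step 0: ref 5 -> FAULT, frames=[5,-,-]
Step 1: ref 6 -> FAULT, frames=[5,6,-]
Step 2: ref 6 -> HIT, frames=[5,6,-]
Step 3: ref 5 -> HIT, frames=[5,6,-]
Step 4: ref 5 -> HIT, frames=[5,6,-]
Step 5: ref 5 -> HIT, frames=[5,6,-]
Step 6: ref 4 -> FAULT, frames=[5,6,4]
Step 7: ref 3 -> FAULT, evict 4, frames=[5,6,3]
Step 8: ref 2 -> FAULT, evict 3, frames=[5,6,2]
At step 8: evicted page 3

Answer: 3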